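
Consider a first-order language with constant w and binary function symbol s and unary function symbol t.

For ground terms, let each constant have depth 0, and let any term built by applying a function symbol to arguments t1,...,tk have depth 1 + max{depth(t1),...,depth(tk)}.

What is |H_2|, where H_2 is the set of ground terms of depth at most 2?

Let N_k = |{terms of depth ≤ k}|. Then N_0 = 1 and N_k = 1 + N_{k-1}^2 + N_{k-1} for k ≥ 1 (one summand per function symbol, arity giving the exponent).
N_0 = 1
N_1 = 1 + 1^2 + 1 = 3
N_2 = 1 + 3^2 + 3 = 13

13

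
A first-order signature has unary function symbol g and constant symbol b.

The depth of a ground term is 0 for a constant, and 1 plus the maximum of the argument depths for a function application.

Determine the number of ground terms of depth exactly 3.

Let N_k = |{terms of depth ≤ k}|. Then N_0 = 1 and N_k = 1 + N_{k-1} for k ≥ 1 (one summand per function symbol, arity giving the exponent).
N_0 = 1
N_1 = 1 + 1 = 2
N_2 = 1 + 2 = 3
N_3 = 1 + 3 = 4
Terms of depth exactly 3: N_3 − N_2 = 4 − 3 = 1.

1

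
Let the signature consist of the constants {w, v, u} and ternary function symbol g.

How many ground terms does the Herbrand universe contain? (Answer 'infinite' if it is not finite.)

infinite

The signature has at least one function symbol (g, arity 3) and at least one constant (w).
Iterating g gives infinitely many distinct ground terms: w, g(w, w, w), g(g(w, w, w), g(w, w, w), g(w, w, w)), ...
So the Herbrand universe is infinite.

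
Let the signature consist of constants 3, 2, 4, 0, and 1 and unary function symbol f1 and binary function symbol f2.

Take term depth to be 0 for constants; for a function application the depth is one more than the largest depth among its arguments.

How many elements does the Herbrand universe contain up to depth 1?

Count level by level. With function symbols f1/1, f2/2, the terms of depth ≤ k are the 5 constants together with each function applied to depth-≤(k−1) tuples, so N_k = 5 + N_{k-1} + N_{k-1}^2.
N_0 = 5
N_1 = 5 + 5 + 5^2 = 35

35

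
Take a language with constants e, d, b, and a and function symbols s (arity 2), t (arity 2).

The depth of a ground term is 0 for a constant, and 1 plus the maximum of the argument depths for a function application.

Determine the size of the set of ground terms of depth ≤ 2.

2596

If N_k denotes the number of depth-≤k ground terms, the 4 constants give N_0 = 4, and each function symbol of arity r contributes N_{k-1}^r new terms at level k: N_k = 4 + N_{k-1}^2 + N_{k-1}^2.
N_0 = 4
N_1 = 4 + 4^2 + 4^2 = 36
N_2 = 4 + 36^2 + 36^2 = 2596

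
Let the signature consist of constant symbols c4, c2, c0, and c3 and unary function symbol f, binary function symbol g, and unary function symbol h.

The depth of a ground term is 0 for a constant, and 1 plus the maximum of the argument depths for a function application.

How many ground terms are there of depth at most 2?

Write N_k for the number of ground terms of depth ≤ k. A term of depth ≤ k is either a constant or a function symbol applied to arguments of depth ≤ k−1, so N_k = 4 + N_{k-1} + N_{k-1}^2 + N_{k-1}.
N_0 = 4
N_1 = 4 + 4 + 4^2 + 4 = 28
N_2 = 4 + 28 + 28^2 + 28 = 844

844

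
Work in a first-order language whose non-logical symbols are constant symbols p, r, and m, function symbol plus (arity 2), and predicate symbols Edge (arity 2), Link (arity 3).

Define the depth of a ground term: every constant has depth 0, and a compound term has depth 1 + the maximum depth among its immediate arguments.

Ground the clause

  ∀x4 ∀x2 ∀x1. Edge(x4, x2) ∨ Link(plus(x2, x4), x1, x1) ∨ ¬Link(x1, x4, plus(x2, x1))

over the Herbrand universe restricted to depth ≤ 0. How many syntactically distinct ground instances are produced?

Ground terms of depth ≤ 0:
  Count level by level. With function symbols plus/2, the terms of depth ≤ k are the 3 constants together with each function applied to depth-≤(k−1) tuples, so N_k = 3 + N_{k-1}^2.
  N_0 = 3
So there are 3 ground terms available for substitution.
Each of x4, x2, x1 ranges independently over the available ground terms, and distinct assignments produce distinct instances.
Number of ground instances = 3^3 = 27.

27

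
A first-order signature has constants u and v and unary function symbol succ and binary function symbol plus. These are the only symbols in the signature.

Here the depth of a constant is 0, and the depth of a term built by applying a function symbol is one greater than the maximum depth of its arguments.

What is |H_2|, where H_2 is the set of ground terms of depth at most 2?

74

Count level by level. With function symbols succ/1, plus/2, the terms of depth ≤ k are the 2 constants together with each function applied to depth-≤(k−1) tuples, so N_k = 2 + N_{k-1} + N_{k-1}^2.
N_0 = 2
N_1 = 2 + 2 + 2^2 = 8
N_2 = 2 + 8 + 8^2 = 74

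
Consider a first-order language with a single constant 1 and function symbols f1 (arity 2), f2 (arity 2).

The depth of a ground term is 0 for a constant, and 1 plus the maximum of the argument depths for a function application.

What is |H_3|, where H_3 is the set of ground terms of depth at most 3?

723

Let N_k = |{terms of depth ≤ k}|. Then N_0 = 1 and N_k = 1 + N_{k-1}^2 + N_{k-1}^2 for k ≥ 1 (one summand per function symbol, arity giving the exponent).
N_0 = 1
N_1 = 1 + 1^2 + 1^2 = 3
N_2 = 1 + 3^2 + 3^2 = 19
N_3 = 1 + 19^2 + 19^2 = 723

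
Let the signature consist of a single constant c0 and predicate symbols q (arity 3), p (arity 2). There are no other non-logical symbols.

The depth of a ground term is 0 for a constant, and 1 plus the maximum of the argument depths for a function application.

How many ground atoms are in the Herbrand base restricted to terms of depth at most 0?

First count ground terms of depth ≤ 0.
With no function symbols every ground term is a constant, so there is exactly 1 ground term at every depth bound.
N_0 = 1
Explicitly: c0.
So |H| = 1.
For each predicate symbol, the number of ground atoms is |H| raised to its arity; summing:
  q: 1^3 = 1;  p: 1^2 = 1
Total ground atoms: 1 + 1 = 2.

2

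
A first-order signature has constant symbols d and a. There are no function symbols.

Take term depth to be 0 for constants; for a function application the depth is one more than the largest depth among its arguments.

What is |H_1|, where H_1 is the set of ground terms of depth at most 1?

2

With no function symbols every ground term is a constant, so there are exactly 2 ground terms at every depth bound.
N_0 = 2
N_1 = 2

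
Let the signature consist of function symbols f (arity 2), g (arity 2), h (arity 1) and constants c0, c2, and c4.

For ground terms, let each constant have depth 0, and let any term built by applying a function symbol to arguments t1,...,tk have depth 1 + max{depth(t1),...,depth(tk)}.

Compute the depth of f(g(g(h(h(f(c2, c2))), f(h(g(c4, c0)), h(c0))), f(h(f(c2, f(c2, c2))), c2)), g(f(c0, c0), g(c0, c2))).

6

depth(f(c2, c2)) = 1 + max(0, 0) = 1
depth(h(f(c2, c2))) = 1 + depth(f(c2, c2)) = 1 + 1 = 2
depth(h(h(f(c2, c2)))) = 1 + depth(h(f(c2, c2))) = 1 + 2 = 3
depth(g(c4, c0)) = 1 + max(0, 0) = 1
depth(h(g(c4, c0))) = 1 + depth(g(c4, c0)) = 1 + 1 = 2
depth(h(c0)) = 1 + depth(c0) = 1 + 0 = 1
depth(f(h(g(c4, c0)), h(c0))) = 1 + max(2, 1) = 3
depth(g(h(h(f(c2, c2))), f(h(g(c4, c0)), h(c0)))) = 1 + max(3, 3) = 4
depth(f(c2, f(c2, c2))) = 1 + max(0, 1) = 2
depth(h(f(c2, f(c2, c2)))) = 1 + depth(f(c2, f(c2, c2))) = 1 + 2 = 3
depth(f(h(f(c2, f(c2, c2))), c2)) = 1 + max(3, 0) = 4
depth(g(g(h(h(f(c2, c2))), f(h(g(c4, c0)), h(c0))), f(h(f(c2, f(c2, c2))), c2))) = 1 + max(4, 4) = 5
depth(f(c0, c0)) = 1 + max(0, 0) = 1
depth(g(c0, c2)) = 1 + max(0, 0) = 1
depth(g(f(c0, c0), g(c0, c2))) = 1 + max(1, 1) = 2
depth(f(g(g(h(h(f(c2, c2))), f(h(g(c4, c0)), h(c0))), f(h(f(c2, f(c2, c2))), c2)), g(f(c0, c0), g(c0, c2)))) = 1 + max(5, 2) = 6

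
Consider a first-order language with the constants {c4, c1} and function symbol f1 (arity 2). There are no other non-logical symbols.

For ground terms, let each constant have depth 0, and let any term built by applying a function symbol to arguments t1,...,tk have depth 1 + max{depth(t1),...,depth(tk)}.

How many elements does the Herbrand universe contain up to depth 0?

Let N_k = |{terms of depth ≤ k}|. Then N_0 = 2 and N_k = 2 + N_{k-1}^2 for k ≥ 1 (one summand per function symbol, arity giving the exponent).
N_0 = 2
Explicitly: c4, c1.

2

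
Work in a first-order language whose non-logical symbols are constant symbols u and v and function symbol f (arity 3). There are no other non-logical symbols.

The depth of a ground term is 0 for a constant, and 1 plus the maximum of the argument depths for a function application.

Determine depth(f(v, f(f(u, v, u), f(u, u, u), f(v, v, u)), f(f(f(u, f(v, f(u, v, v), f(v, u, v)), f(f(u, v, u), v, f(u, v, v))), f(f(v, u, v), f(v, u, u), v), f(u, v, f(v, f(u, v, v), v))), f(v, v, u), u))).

6

depth(f(u, v, u)) = 1 + max(0, 0, 0) = 1
depth(f(u, u, u)) = 1 + max(0, 0, 0) = 1
depth(f(v, v, u)) = 1 + max(0, 0, 0) = 1
depth(f(f(u, v, u), f(u, u, u), f(v, v, u))) = 1 + max(1, 1, 1) = 2
depth(f(u, v, v)) = 1 + max(0, 0, 0) = 1
depth(f(v, u, v)) = 1 + max(0, 0, 0) = 1
depth(f(v, f(u, v, v), f(v, u, v))) = 1 + max(0, 1, 1) = 2
depth(f(f(u, v, u), v, f(u, v, v))) = 1 + max(1, 0, 1) = 2
depth(f(u, f(v, f(u, v, v), f(v, u, v)), f(f(u, v, u), v, f(u, v, v)))) = 1 + max(0, 2, 2) = 3
depth(f(v, u, u)) = 1 + max(0, 0, 0) = 1
depth(f(f(v, u, v), f(v, u, u), v)) = 1 + max(1, 1, 0) = 2
depth(f(v, f(u, v, v), v)) = 1 + max(0, 1, 0) = 2
depth(f(u, v, f(v, f(u, v, v), v))) = 1 + max(0, 0, 2) = 3
depth(f(f(u, f(v, f(u, v, v), f(v, u, v)), f(f(u, v, u), v, f(u, v, v))), f(f(v, u, v), f(v, u, u), v), f(u, v, f(v, f(u, v, v), v)))) = 1 + max(3, 2, 3) = 4
depth(f(f(f(u, f(v, f(u, v, v), f(v, u, v)), f(f(u, v, u), v, f(u, v, v))), f(f(v, u, v), f(v, u, u), v), f(u, v, f(v, f(u, v, v), v))), f(v, v, u), u)) = 1 + max(4, 1, 0) = 5
depth(f(v, f(f(u, v, u), f(u, u, u), f(v, v, u)), f(f(f(u, f(v, f(u, v, v), f(v, u, v)), f(f(u, v, u), v, f(u, v, v))), f(f(v, u, v), f(v, u, u), v), f(u, v, f(v, f(u, v, v), v))), f(v, v, u), u))) = 1 + max(0, 2, 5) = 6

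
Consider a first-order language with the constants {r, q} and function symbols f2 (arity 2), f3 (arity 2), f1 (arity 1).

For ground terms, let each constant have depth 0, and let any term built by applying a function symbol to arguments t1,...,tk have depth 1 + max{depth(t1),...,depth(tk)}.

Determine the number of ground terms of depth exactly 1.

10

Count level by level. With function symbols f2/2, f3/2, f1/1, the terms of depth ≤ k are the 2 constants together with each function applied to depth-≤(k−1) tuples, so N_k = 2 + N_{k-1}^2 + N_{k-1}^2 + N_{k-1}.
N_0 = 2
N_1 = 2 + 2^2 + 2^2 + 2 = 12
Terms of depth exactly 1: N_1 − N_0 = 12 − 2 = 10.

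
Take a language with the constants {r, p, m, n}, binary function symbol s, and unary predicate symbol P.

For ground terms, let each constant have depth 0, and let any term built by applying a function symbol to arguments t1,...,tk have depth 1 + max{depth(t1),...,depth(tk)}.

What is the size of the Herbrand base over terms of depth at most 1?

20

First count ground terms of depth ≤ 1.
Let N_k count ground terms of depth at most k. Each non-constant term of depth ≤ k is some function symbol applied to depth-≤(k−1) arguments, giving N_k = 4 + N_{k-1}^2.
N_0 = 4
N_1 = 4 + 4^2 = 20
So |H| = 20.
Each predicate of arity r yields |H|^r ground atoms (one per choice of an r-tuple from H):
  P: 20
Total ground atoms: 20.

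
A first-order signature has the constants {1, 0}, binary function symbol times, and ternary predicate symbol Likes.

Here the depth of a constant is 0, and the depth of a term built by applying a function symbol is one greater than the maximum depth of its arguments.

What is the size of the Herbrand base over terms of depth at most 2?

54872

First count ground terms of depth ≤ 2.
Count level by level. With function symbols times/2, the terms of depth ≤ k are the 2 constants together with each function applied to depth-≤(k−1) tuples, so N_k = 2 + N_{k-1}^2.
N_0 = 2
N_1 = 2 + 2^2 = 6
N_2 = 2 + 6^2 = 38
So |H| = 38.
For each predicate symbol, the number of ground atoms is |H| raised to its arity; summing:
  Likes: 38^3 = 54872
Total ground atoms: 54872.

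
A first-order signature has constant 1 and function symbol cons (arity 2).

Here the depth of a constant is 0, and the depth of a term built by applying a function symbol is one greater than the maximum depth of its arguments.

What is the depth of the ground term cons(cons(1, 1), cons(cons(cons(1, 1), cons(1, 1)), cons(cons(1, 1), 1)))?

4

depth(cons(1, 1)) = 1 + max(0, 0) = 1
depth(cons(cons(1, 1), cons(1, 1))) = 1 + max(1, 1) = 2
depth(cons(cons(1, 1), 1)) = 1 + max(1, 0) = 2
depth(cons(cons(cons(1, 1), cons(1, 1)), cons(cons(1, 1), 1))) = 1 + max(2, 2) = 3
depth(cons(cons(1, 1), cons(cons(cons(1, 1), cons(1, 1)), cons(cons(1, 1), 1)))) = 1 + max(1, 3) = 4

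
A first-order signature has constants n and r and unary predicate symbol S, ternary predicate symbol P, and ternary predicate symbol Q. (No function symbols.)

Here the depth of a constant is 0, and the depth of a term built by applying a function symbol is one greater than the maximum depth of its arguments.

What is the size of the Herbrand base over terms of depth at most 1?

18

First count ground terms of depth ≤ 1.
With no function symbols every ground term is a constant, so there are exactly 2 ground terms at every depth bound.
N_0 = 2
N_1 = 2
Explicitly: n, r.
So |H| = 2.
For each predicate symbol, the number of ground atoms is |H| raised to its arity; summing:
  S: 2;  P: 2^3 = 8;  Q: 2^3 = 8
Total ground atoms: 2 + 8 + 8 = 18.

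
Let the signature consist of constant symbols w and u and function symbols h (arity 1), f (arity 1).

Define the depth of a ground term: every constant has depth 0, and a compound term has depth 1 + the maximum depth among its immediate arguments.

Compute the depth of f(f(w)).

depth(f(w)) = 1 + depth(w) = 1 + 0 = 1
depth(f(f(w))) = 1 + depth(f(w)) = 1 + 1 = 2

2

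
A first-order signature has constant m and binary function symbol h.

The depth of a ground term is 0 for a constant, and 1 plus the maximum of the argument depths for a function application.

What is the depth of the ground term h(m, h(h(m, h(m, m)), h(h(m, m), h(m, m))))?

4

depth(h(m, m)) = 1 + max(0, 0) = 1
depth(h(m, h(m, m))) = 1 + max(0, 1) = 2
depth(h(h(m, m), h(m, m))) = 1 + max(1, 1) = 2
depth(h(h(m, h(m, m)), h(h(m, m), h(m, m)))) = 1 + max(2, 2) = 3
depth(h(m, h(h(m, h(m, m)), h(h(m, m), h(m, m))))) = 1 + max(0, 3) = 4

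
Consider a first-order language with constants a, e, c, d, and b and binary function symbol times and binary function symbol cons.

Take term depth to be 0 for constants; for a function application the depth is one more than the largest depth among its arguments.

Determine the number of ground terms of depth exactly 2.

6000

Let N_k = |{terms of depth ≤ k}|. Then N_0 = 5 and N_k = 5 + N_{k-1}^2 + N_{k-1}^2 for k ≥ 1 (one summand per function symbol, arity giving the exponent).
N_0 = 5
N_1 = 5 + 5^2 + 5^2 = 55
N_2 = 5 + 55^2 + 55^2 = 6055
Terms of depth exactly 2: N_2 − N_1 = 6055 − 55 = 6000.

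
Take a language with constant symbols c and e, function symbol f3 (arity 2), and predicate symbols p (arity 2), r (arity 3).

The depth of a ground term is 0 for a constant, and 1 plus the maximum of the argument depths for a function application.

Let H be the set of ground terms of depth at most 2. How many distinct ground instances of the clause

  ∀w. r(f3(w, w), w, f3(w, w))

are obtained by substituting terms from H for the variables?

Ground terms of depth ≤ 2:
  Count level by level. With function symbols f3/2, the terms of depth ≤ k are the 2 constants together with each function applied to depth-≤(k−1) tuples, so N_k = 2 + N_{k-1}^2.
  N_0 = 2
  N_1 = 2 + 2^2 = 6
  N_2 = 2 + 6^2 = 38
So there are 38 ground terms available for substitution.
The clause has 1 distinct variable (w), which appears in the body. In the free term algebra distinct substitutions yield syntactically distinct ground instances.
Number of ground instances = 38.

38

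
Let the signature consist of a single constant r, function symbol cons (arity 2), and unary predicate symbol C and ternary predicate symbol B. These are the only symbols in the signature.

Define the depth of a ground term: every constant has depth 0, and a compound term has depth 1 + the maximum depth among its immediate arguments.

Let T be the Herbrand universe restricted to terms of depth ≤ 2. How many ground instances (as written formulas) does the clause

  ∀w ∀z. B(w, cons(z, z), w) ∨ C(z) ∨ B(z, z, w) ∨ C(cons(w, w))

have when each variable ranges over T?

Ground terms of depth ≤ 2:
  Let N_k count ground terms of depth at most k. Each non-constant term of depth ≤ k is some function symbol applied to depth-≤(k−1) arguments, giving N_k = 1 + N_{k-1}^2.
  N_0 = 1
  N_1 = 1 + 1^2 = 2
  N_2 = 1 + 2^2 = 5
So there are 5 ground terms available for substitution.
There are 2 variables to instantiate (w, z), each occurring in at least one literal, so different choices give different ground instances.
Number of ground instances = 5^2 = 25.

25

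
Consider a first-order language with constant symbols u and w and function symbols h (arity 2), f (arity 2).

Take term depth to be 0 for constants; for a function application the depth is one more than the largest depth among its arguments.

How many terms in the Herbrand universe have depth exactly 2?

Write N_k for the number of ground terms of depth ≤ k. A term of depth ≤ k is either a constant or a function symbol applied to arguments of depth ≤ k−1, so N_k = 2 + N_{k-1}^2 + N_{k-1}^2.
N_0 = 2
N_1 = 2 + 2^2 + 2^2 = 10
N_2 = 2 + 10^2 + 10^2 = 202
Terms of depth exactly 2: N_2 − N_1 = 202 − 10 = 192.

192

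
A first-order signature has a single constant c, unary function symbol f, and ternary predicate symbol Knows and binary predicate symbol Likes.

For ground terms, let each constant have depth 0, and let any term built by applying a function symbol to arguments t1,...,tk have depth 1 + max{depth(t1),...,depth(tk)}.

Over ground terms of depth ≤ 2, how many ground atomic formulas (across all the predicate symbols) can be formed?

36

First count ground terms of depth ≤ 2.
Write N_k for the number of ground terms of depth ≤ k. A term of depth ≤ k is either a constant or a function symbol applied to arguments of depth ≤ k−1, so N_k = 1 + N_{k-1}.
N_0 = 1
N_1 = 1 + 1 = 2
N_2 = 1 + 2 = 3
Explicitly: c, f(c), f(f(c)).
So |H| = 3.
A ground atom is a predicate applied to a tuple of terms from H, so the count is the sum over predicates of |H|^arity:
  Knows: 3^3 = 27;  Likes: 3^2 = 9
Total ground atoms: 27 + 9 = 36.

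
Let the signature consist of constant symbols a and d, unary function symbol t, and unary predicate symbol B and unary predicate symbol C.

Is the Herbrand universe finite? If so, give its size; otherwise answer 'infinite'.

infinite

The signature has at least one function symbol (t, arity 1) and at least one constant (a).
Iterating t gives infinitely many distinct ground terms: a, t(a), t(t(a)), ...
So the Herbrand universe is infinite.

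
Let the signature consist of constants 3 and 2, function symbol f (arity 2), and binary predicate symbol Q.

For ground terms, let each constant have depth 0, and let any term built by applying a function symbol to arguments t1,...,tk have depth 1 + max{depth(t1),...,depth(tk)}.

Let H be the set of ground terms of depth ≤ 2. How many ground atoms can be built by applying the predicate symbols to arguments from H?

First count ground terms of depth ≤ 2.
Count level by level. With function symbols f/2, the terms of depth ≤ k are the 2 constants together with each function applied to depth-≤(k−1) tuples, so N_k = 2 + N_{k-1}^2.
N_0 = 2
N_1 = 2 + 2^2 = 6
N_2 = 2 + 6^2 = 38
So |H| = 38.
For each predicate symbol, the number of ground atoms is |H| raised to its arity; summing:
  Q: 38^2 = 1444
Total ground atoms: 1444.

1444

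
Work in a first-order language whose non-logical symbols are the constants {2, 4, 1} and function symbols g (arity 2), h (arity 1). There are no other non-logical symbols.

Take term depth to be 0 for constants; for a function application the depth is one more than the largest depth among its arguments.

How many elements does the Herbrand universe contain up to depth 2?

243

Write N_k for the number of ground terms of depth ≤ k. A term of depth ≤ k is either a constant or a function symbol applied to arguments of depth ≤ k−1, so N_k = 3 + N_{k-1}^2 + N_{k-1}.
N_0 = 3
N_1 = 3 + 3^2 + 3 = 15
N_2 = 3 + 15^2 + 15 = 243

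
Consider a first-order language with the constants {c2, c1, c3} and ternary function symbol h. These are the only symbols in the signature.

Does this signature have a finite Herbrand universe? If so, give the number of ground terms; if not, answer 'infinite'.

The signature has at least one function symbol (h, arity 3) and at least one constant (c2).
Iterating h gives infinitely many distinct ground terms: c2, h(c2, c2, c2), h(h(c2, c2, c2), h(c2, c2, c2), h(c2, c2, c2)), ...
So the Herbrand universe is infinite.

infinite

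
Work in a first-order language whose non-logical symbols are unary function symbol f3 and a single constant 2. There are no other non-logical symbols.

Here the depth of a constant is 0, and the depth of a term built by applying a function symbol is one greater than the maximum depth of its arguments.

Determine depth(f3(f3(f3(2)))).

depth(f3(2)) = 1 + depth(2) = 1 + 0 = 1
depth(f3(f3(2))) = 1 + depth(f3(2)) = 1 + 1 = 2
depth(f3(f3(f3(2)))) = 1 + depth(f3(f3(2))) = 1 + 2 = 3

3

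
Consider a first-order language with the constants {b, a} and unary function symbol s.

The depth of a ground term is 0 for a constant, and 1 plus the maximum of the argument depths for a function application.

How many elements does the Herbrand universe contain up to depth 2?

If N_k denotes the number of depth-≤k ground terms, the 2 constants give N_0 = 2, and each function symbol of arity r contributes N_{k-1}^r new terms at level k: N_k = 2 + N_{k-1}.
N_0 = 2
N_1 = 2 + 2 = 4
N_2 = 2 + 4 = 6
Explicitly: b, a, s(b), s(a), s(s(b)), s(s(a)).

6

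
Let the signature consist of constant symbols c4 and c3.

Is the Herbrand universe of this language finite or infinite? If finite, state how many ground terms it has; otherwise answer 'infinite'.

There are no function symbols, so every ground term is one of the 2 constants.
The Herbrand universe is {c4, c3}, which is finite with 2 elements.

2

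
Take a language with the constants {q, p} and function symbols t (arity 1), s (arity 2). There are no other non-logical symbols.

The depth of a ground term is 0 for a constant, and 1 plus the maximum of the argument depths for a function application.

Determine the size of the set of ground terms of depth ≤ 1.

Let N_k = |{terms of depth ≤ k}|. Then N_0 = 2 and N_k = 2 + N_{k-1} + N_{k-1}^2 for k ≥ 1 (one summand per function symbol, arity giving the exponent).
N_0 = 2
N_1 = 2 + 2 + 2^2 = 8

8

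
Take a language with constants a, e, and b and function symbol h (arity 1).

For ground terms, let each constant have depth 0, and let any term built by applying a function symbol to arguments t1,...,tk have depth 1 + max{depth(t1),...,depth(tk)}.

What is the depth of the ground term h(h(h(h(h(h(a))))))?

6

depth(h(a)) = 1 + depth(a) = 1 + 0 = 1
depth(h(h(a))) = 1 + depth(h(a)) = 1 + 1 = 2
depth(h(h(h(a)))) = 1 + depth(h(h(a))) = 1 + 2 = 3
depth(h(h(h(h(a))))) = 1 + depth(h(h(h(a)))) = 1 + 3 = 4
depth(h(h(h(h(h(a)))))) = 1 + depth(h(h(h(h(a))))) = 1 + 4 = 5
depth(h(h(h(h(h(h(a))))))) = 1 + depth(h(h(h(h(h(a)))))) = 1 + 5 = 6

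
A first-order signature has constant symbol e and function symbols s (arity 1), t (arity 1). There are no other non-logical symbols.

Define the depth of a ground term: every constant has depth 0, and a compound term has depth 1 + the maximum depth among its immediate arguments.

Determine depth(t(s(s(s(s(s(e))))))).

depth(s(e)) = 1 + depth(e) = 1 + 0 = 1
depth(s(s(e))) = 1 + depth(s(e)) = 1 + 1 = 2
depth(s(s(s(e)))) = 1 + depth(s(s(e))) = 1 + 2 = 3
depth(s(s(s(s(e))))) = 1 + depth(s(s(s(e)))) = 1 + 3 = 4
depth(s(s(s(s(s(e)))))) = 1 + depth(s(s(s(s(e))))) = 1 + 4 = 5
depth(t(s(s(s(s(s(e))))))) = 1 + depth(s(s(s(s(s(e)))))) = 1 + 5 = 6

6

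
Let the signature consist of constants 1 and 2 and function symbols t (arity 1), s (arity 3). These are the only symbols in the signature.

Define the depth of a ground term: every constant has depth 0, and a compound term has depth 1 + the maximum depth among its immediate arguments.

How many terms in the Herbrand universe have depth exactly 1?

If N_k denotes the number of depth-≤k ground terms, the 2 constants give N_0 = 2, and each function symbol of arity r contributes N_{k-1}^r new terms at level k: N_k = 2 + N_{k-1} + N_{k-1}^3.
N_0 = 2
N_1 = 2 + 2 + 2^3 = 12
Terms of depth exactly 1: N_1 − N_0 = 12 − 2 = 10.

10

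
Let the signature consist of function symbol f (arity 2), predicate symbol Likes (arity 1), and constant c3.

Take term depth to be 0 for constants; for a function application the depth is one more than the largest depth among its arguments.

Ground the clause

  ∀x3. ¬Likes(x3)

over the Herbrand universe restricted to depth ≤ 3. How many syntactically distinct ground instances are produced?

Ground terms of depth ≤ 3:
  Let N_k = |{terms of depth ≤ k}|. Then N_0 = 1 and N_k = 1 + N_{k-1}^2 for k ≥ 1 (one summand per function symbol, arity giving the exponent).
  N_0 = 1
  N_1 = 1 + 1^2 = 2
  N_2 = 1 + 2^2 = 5
  N_3 = 1 + 5^2 = 26
So there are 26 ground terms available for substitution.
There is 1 variable to instantiate (x3),  occurring in at least one literal, so different choices give different ground instances.
Number of ground instances = 26.

26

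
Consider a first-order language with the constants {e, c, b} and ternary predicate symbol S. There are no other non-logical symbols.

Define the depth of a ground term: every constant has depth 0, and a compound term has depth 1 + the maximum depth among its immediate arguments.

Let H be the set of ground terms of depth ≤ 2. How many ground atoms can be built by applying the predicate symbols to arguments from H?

First count ground terms of depth ≤ 2.
With no function symbols every ground term is a constant, so there are exactly 3 ground terms at every depth bound.
N_0 = 3
N_1 = 3
N_2 = 3
So |H| = 3.
A ground atom is a predicate applied to a tuple of terms from H, so the count is the sum over predicates of |H|^arity:
  S: 3^3 = 27
Total ground atoms: 27.

27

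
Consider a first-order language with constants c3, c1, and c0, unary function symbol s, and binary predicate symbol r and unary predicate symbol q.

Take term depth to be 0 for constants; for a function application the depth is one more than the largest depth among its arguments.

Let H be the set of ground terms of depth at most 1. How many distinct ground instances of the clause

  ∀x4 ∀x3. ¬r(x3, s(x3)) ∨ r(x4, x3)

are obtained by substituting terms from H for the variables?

36

Ground terms of depth ≤ 1:
  Count level by level. With function symbols s/1, the terms of depth ≤ k are the 3 constants together with each function applied to depth-≤(k−1) tuples, so N_k = 3 + N_{k-1}.
  N_0 = 3
  N_1 = 3 + 3 = 6
So there are 6 ground terms available for substitution.
The body mentions every one of the 2 quantified variables; since ground terms form a free algebra, no two substitutions collapse to the same formula.
Number of ground instances = 6^2 = 36.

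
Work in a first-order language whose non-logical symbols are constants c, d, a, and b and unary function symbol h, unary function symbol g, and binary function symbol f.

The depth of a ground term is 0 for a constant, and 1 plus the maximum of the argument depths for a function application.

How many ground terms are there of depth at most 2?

Let N_k = |{terms of depth ≤ k}|. Then N_0 = 4 and N_k = 4 + N_{k-1} + N_{k-1} + N_{k-1}^2 for k ≥ 1 (one summand per function symbol, arity giving the exponent).
N_0 = 4
N_1 = 4 + 4 + 4 + 4^2 = 28
N_2 = 4 + 28 + 28 + 28^2 = 844

844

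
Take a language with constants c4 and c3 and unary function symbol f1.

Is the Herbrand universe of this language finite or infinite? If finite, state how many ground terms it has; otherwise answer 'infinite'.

The signature has at least one function symbol (f1, arity 1) and at least one constant (c4).
Iterating f1 gives infinitely many distinct ground terms: c4, f1(c4), f1(f1(c4)), ...
So the Herbrand universe is infinite.

infinite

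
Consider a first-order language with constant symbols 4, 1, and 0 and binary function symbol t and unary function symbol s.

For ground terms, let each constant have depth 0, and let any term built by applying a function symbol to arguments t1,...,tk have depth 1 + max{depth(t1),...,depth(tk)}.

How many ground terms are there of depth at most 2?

Let N_k = |{terms of depth ≤ k}|. Then N_0 = 3 and N_k = 3 + N_{k-1}^2 + N_{k-1} for k ≥ 1 (one summand per function symbol, arity giving the exponent).
N_0 = 3
N_1 = 3 + 3^2 + 3 = 15
N_2 = 3 + 15^2 + 15 = 243

243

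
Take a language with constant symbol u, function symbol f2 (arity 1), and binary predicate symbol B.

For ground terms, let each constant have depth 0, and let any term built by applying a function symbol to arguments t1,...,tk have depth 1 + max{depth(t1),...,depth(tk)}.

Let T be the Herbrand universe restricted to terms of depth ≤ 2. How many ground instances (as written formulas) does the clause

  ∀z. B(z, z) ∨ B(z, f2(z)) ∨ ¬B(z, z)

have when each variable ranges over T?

3

Ground terms of depth ≤ 2:
  Let N_k = |{terms of depth ≤ k}|. Then N_0 = 1 and N_k = 1 + N_{k-1} for k ≥ 1 (one summand per function symbol, arity giving the exponent).
  N_0 = 1
  N_1 = 1 + 1 = 2
  N_2 = 1 + 2 = 3
  Explicitly: u, f2(u), f2(f2(u)).
So there are 3 ground terms available for substitution.
There is 1 variable to instantiate (z),  occurring in at least one literal, so different choices give different ground instances.
Number of ground instances = 3.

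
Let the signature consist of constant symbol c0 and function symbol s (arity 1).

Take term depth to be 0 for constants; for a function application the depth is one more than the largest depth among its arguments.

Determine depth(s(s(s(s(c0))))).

depth(s(c0)) = 1 + depth(c0) = 1 + 0 = 1
depth(s(s(c0))) = 1 + depth(s(c0)) = 1 + 1 = 2
depth(s(s(s(c0)))) = 1 + depth(s(s(c0))) = 1 + 2 = 3
depth(s(s(s(s(c0))))) = 1 + depth(s(s(s(c0)))) = 1 + 3 = 4

4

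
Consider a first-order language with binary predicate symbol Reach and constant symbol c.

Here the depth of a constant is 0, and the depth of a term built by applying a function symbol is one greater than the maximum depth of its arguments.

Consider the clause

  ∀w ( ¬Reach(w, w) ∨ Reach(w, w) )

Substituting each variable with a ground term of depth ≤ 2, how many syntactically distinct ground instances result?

Ground terms of depth ≤ 2:
  With no function symbols every ground term is a constant, so there is exactly 1 ground term at every depth bound.
  N_0 = 1
  N_1 = 1
  N_2 = 1
  Explicitly: c.
So there is exactly 1 ground term available for substitution.
The clause has 1 distinct variable (w), which appears in the body. In the free term algebra distinct substitutions yield syntactically distinct ground instances.
Number of ground instances = 1.

1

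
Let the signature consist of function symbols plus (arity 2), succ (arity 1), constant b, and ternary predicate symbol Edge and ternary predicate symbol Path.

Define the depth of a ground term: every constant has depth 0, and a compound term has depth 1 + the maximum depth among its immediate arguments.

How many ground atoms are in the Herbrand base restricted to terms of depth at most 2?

First count ground terms of depth ≤ 2.
Let N_k = |{terms of depth ≤ k}|. Then N_0 = 1 and N_k = 1 + N_{k-1}^2 + N_{k-1} for k ≥ 1 (one summand per function symbol, arity giving the exponent).
N_0 = 1
N_1 = 1 + 1^2 + 1 = 3
N_2 = 1 + 3^2 + 3 = 13
So |H| = 13.
Ground atoms are formed by filling each argument slot of a predicate with a term from H, so an r-ary predicate gives |H|^r atoms:
  Edge: 13^3 = 2197;  Path: 13^3 = 2197
Total ground atoms: 2197 + 2197 = 4394.

4394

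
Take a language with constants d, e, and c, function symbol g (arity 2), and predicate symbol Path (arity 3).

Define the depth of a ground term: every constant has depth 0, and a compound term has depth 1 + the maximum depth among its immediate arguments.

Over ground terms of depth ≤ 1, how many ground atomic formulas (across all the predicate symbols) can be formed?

1728

First count ground terms of depth ≤ 1.
Let N_k = |{terms of depth ≤ k}|. Then N_0 = 3 and N_k = 3 + N_{k-1}^2 for k ≥ 1 (one summand per function symbol, arity giving the exponent).
N_0 = 3
N_1 = 3 + 3^2 = 12
Explicitly: d, e, c, g(d, d), g(d, e), g(d, c), g(e, d), g(e, e), g(e, c), g(c, d), g(c, e), g(c, c).
So |H| = 12.
For each predicate symbol, the number of ground atoms is |H| raised to its arity; summing:
  Path: 12^3 = 1728
Total ground atoms: 1728.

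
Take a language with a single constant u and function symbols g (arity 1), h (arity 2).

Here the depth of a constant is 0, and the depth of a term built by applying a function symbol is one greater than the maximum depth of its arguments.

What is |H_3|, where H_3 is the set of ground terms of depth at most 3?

183

Count level by level. With function symbols g/1, h/2, the terms of depth ≤ k are the 1 constant together with each function applied to depth-≤(k−1) tuples, so N_k = 1 + N_{k-1} + N_{k-1}^2.
N_0 = 1
N_1 = 1 + 1 + 1^2 = 3
N_2 = 1 + 3 + 3^2 = 13
N_3 = 1 + 13 + 13^2 = 183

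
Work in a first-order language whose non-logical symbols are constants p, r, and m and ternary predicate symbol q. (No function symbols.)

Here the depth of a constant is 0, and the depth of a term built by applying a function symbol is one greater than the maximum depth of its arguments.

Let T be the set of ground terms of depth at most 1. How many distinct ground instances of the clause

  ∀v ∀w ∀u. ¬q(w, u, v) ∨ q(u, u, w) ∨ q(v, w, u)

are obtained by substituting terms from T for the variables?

Ground terms of depth ≤ 1:
  With no function symbols every ground term is a constant, so there are exactly 3 ground terms at every depth bound.
  N_0 = 3
  N_1 = 3
  Explicitly: p, r, m.
So there are 3 ground terms available for substitution.
The clause has 3 distinct variables (v, w, u), each appearing in the body. In the free term algebra distinct substitutions yield syntactically distinct ground instances.
Number of ground instances = 3^3 = 27.

27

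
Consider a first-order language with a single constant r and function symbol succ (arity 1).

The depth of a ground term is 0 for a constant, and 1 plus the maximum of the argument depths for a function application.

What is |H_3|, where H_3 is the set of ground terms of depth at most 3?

Write N_k for the number of ground terms of depth ≤ k. A term of depth ≤ k is either a constant or a function symbol applied to arguments of depth ≤ k−1, so N_k = 1 + N_{k-1}.
N_0 = 1
N_1 = 1 + 1 = 2
N_2 = 1 + 2 = 3
N_3 = 1 + 3 = 4
Explicitly: r, succ(r), succ(succ(r)), succ(succ(succ(r))).

4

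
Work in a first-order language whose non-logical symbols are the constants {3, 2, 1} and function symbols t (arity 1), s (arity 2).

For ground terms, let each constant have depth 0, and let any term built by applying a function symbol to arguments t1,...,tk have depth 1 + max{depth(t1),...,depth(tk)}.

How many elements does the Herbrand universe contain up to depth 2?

Let N_k count ground terms of depth at most k. Each non-constant term of depth ≤ k is some function symbol applied to depth-≤(k−1) arguments, giving N_k = 3 + N_{k-1} + N_{k-1}^2.
N_0 = 3
N_1 = 3 + 3 + 3^2 = 15
N_2 = 3 + 15 + 15^2 = 243

243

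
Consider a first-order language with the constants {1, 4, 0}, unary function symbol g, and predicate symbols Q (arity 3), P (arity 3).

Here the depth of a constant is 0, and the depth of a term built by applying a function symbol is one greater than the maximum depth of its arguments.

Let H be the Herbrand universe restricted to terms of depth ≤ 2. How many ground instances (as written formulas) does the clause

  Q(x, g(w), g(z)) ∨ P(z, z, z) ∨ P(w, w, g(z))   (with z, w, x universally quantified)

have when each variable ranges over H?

Ground terms of depth ≤ 2:
  Write N_k for the number of ground terms of depth ≤ k. A term of depth ≤ k is either a constant or a function symbol applied to arguments of depth ≤ k−1, so N_k = 3 + N_{k-1}.
  N_0 = 3
  N_1 = 3 + 3 = 6
  N_2 = 3 + 6 = 9
So there are 9 ground terms available for substitution.
The clause has 3 distinct variables (z, w, x), each appearing in the body. In the free term algebra distinct substitutions yield syntactically distinct ground instances.
Number of ground instances = 9^3 = 729.

729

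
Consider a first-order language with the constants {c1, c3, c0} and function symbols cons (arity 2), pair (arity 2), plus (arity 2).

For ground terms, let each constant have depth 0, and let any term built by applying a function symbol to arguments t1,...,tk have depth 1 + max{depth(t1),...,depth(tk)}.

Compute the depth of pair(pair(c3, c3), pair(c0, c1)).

depth(pair(c3, c3)) = 1 + max(0, 0) = 1
depth(pair(c0, c1)) = 1 + max(0, 0) = 1
depth(pair(pair(c3, c3), pair(c0, c1))) = 1 + max(1, 1) = 2

2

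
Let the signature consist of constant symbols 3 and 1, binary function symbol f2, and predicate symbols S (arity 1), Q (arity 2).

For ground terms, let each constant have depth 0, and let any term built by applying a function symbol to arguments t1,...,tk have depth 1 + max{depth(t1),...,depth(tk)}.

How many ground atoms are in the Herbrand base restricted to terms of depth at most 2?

First count ground terms of depth ≤ 2.
If N_k denotes the number of depth-≤k ground terms, the 2 constants give N_0 = 2, and each function symbol of arity r contributes N_{k-1}^r new terms at level k: N_k = 2 + N_{k-1}^2.
N_0 = 2
N_1 = 2 + 2^2 = 6
N_2 = 2 + 6^2 = 38
So |H| = 38.
A ground atom is a predicate applied to a tuple of terms from H, so the count is the sum over predicates of |H|^arity:
  S: 38;  Q: 38^2 = 1444
Total ground atoms: 38 + 1444 = 1482.

1482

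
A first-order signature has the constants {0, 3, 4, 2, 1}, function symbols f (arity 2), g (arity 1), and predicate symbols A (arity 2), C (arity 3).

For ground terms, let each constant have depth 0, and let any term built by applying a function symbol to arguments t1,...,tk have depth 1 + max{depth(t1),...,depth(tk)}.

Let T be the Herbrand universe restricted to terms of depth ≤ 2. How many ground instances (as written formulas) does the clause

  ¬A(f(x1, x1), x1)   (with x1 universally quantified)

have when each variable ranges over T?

Ground terms of depth ≤ 2:
  Let N_k count ground terms of depth at most k. Each non-constant term of depth ≤ k is some function symbol applied to depth-≤(k−1) arguments, giving N_k = 5 + N_{k-1}^2 + N_{k-1}.
  N_0 = 5
  N_1 = 5 + 5^2 + 5 = 35
  N_2 = 5 + 35^2 + 35 = 1265
So there are 1265 ground terms available for substitution.
The clause has 1 distinct variable (x1), which appears in the body. In the free term algebra distinct substitutions yield syntactically distinct ground instances.
Number of ground instances = 1265.

1265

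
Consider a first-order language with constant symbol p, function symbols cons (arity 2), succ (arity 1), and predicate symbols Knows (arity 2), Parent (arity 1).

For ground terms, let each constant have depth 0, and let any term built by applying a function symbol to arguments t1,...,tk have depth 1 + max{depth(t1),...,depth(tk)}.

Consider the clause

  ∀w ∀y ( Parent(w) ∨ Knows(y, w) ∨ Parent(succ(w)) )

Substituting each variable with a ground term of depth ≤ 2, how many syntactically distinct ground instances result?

Ground terms of depth ≤ 2:
  If N_k denotes the number of depth-≤k ground terms, the 1 constant gives N_0 = 1, and each function symbol of arity r contributes N_{k-1}^r new terms at level k: N_k = 1 + N_{k-1}^2 + N_{k-1}.
  N_0 = 1
  N_1 = 1 + 1^2 + 1 = 3
  N_2 = 1 + 3^2 + 3 = 13
So there are 13 ground terms available for substitution.
The body mentions every one of the 2 quantified variables; since ground terms form a free algebra, no two substitutions collapse to the same formula.
Number of ground instances = 13^2 = 169.

169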